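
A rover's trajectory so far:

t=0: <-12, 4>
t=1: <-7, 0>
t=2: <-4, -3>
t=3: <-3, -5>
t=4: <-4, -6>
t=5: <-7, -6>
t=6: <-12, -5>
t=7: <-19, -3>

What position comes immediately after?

<-28, 0>

Successive displacements: <+5, -4>, <+3, -3>, <+1, -2>, <-1, -1>, <-3, +0>, <-5, +1>, <-7, +2> — each changes by <-2, +1>.
step 8: <-19, -3> + <-9, +3> → <-28, 0>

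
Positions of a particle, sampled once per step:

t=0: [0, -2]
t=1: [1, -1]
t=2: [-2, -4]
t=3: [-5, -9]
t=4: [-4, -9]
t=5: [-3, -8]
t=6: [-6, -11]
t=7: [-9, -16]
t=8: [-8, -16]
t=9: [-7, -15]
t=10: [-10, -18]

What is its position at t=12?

Differencing gives [+1, +1], [-3, -3], [-3, -5], [+1, +0], [+1, +1], [-3, -3], [-3, -5], [+1, +0], [+1, +1], [-3, -3]. This is the pattern [+1, +1], [-3, -3], [-3, -5], [+1, +0] repeated.
step 11: apply [-3, -5] → [-13, -23]
step 12: apply [+1, +0] → [-12, -23]

[-12, -23]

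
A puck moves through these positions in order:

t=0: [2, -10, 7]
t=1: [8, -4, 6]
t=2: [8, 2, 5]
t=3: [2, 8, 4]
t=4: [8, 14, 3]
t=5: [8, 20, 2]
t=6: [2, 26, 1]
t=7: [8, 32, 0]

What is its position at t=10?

[8, 50, -3]

The first coordinate repeats the cycle [2, 8, 8] with period 3; step 10 mod 3 = 1, giving 8.
The second coordinate changes by +6 each step, so at step 10 it is -10 + 10·(6) = 50.
The third coordinate changes by -1 each step, so at step 10 it is 7 + 10·(-1) = -3.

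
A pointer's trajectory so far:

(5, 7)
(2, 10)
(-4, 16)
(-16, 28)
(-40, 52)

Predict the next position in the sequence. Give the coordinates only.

Step-to-step displacements: (-3, +3), (-6, +6), (-12, +12), (-24, +24); each is 2× the previous.
step 5: (-40, 52) + (-48, +48) → (-88, 100)

(-88, 100)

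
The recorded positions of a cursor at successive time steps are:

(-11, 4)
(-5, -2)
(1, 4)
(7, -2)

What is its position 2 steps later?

(19, -2)

The first coordinate changes by +6 each step, so at step 5 it is -11 + 5·(6) = 19.
The second coordinate repeats the cycle [4, -2] with period 2; step 5 mod 2 = 1, giving -2.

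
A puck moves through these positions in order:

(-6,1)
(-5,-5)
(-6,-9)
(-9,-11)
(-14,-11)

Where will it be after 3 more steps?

(-41,1)

Successive displacements: (+1,-6), (-1,-4), (-3,-2), (-5,+0) — each changes by (-2,+2).
step 5: (-14,-11) + (-7,+2) → (-21,-9)
step 6: (-21,-9) + (-9,+4) → (-30,-5)
step 7: (-30,-5) + (-11,+6) → (-41,1)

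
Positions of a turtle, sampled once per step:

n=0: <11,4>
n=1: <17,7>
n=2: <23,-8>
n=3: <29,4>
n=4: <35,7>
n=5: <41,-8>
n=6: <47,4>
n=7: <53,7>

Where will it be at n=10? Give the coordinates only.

The first coordinate changes by +6 each step, so at step 10 it is 11 + 10·(6) = 71.
The second coordinate repeats the cycle [4, 7, -8] with period 3; step 10 mod 3 = 1, giving 7.

<71,7>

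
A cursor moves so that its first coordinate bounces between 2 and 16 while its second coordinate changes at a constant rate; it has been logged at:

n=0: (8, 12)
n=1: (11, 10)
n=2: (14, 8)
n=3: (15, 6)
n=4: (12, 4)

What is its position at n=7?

(3, -2)

The first coordinate reflects between 2 and 16, moving 3 per step.
  step 5: 12 → 9
  step 6: 9 → 6
  step 7: 6 → 3
The second coordinate changes by -2 each step: at step 7 it is -2.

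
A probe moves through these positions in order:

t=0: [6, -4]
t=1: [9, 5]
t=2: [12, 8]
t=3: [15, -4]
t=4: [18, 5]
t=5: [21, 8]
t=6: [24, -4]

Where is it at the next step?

First: linear, +3 per step → 27 at step 7.
Second: cycles through -4, 5, 8 every 3 steps. Step 7 lands at position 1 of the cycle → 5.

[27, 5]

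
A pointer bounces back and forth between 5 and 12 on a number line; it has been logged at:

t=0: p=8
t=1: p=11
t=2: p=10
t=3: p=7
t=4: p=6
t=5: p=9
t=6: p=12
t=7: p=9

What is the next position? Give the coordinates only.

The value reflects between 5 and 12, moving 3 per step.
  step 8: 9 → 6

p=6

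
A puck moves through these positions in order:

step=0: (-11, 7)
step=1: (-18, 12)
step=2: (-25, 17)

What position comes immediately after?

(-32, 22)

The position changes by (-7, +5) every step.
step 3: (-25, 17) + (-7, +5) → (-32, 22)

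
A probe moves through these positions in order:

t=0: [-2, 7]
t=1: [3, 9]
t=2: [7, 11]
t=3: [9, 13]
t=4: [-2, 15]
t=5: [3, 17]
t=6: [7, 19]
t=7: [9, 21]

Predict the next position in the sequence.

First: cycles through -2, 3, 7, 9 every 4 steps. Step 8 lands at position 0 of the cycle → -2.
Second: linear, +2 per step → 23 at step 8.

[-2, 23]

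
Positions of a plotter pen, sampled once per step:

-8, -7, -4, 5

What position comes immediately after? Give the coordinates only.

Step-to-step displacements: +1, +3, +9; each is 3× the previous.
step 4: 5 + 27 → 32

32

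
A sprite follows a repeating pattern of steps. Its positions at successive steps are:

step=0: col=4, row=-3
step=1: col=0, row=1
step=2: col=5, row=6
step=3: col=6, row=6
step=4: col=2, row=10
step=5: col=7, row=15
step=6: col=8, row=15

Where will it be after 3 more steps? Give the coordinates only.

col=10, row=24

Step-to-step displacements: (-4,+4), (+5,+5), (+1,+0), (-4,+4), (+5,+5), (+1,+0) — a repeating cycle of length 3.
step 7: apply (-4,+4) → col=4, row=19
step 8: apply (+5,+5) → col=9, row=24
step 9: apply (+1,+0) → col=10, row=24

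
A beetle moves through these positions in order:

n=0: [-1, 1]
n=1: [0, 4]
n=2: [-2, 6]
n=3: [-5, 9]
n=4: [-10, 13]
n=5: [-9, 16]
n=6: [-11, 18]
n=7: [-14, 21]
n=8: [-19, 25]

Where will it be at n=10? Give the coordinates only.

[-20, 30]

Differencing gives [+1, +3], [-2, +2], [-3, +3], [-5, +4], [+1, +3], [-2, +2], [-3, +3], [-5, +4]. This is the pattern [+1, +3], [-2, +2], [-3, +3], [-5, +4] repeated.
step 9: apply [+1, +3] → [-18, 28]
step 10: apply [-2, +2] → [-20, 30]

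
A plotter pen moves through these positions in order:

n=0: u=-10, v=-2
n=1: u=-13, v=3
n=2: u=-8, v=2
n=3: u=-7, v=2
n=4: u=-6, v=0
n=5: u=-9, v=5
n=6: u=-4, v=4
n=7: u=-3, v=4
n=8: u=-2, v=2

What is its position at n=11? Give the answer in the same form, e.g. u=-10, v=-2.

u=1, v=6

Step-to-step displacements: (-3, +5), (+5, -1), (+1, +0), (+1, -2), (-3, +5), (+5, -1), (+1, +0), (+1, -2) — a repeating cycle of length 4.
step 9: apply (-3, +5) → u=-5, v=7
step 10: apply (+5, -1) → u=0, v=6
step 11: apply (+1, +0) → u=1, v=6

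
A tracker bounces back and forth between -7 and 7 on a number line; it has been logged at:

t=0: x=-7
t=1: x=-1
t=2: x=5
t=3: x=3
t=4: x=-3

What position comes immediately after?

x=-5

The value travels 6 per step and bounces off the walls at -7 and 7.
  step 5: -3 → -5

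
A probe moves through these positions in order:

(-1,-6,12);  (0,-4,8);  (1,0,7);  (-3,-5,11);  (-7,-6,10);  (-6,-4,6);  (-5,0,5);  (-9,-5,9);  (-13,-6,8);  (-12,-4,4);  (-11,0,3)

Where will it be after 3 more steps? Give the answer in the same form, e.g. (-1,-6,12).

Step-to-step displacements: (+1,+2,-4), (+1,+4,-1), (-4,-5,+4), (-4,-1,-1), (+1,+2,-4), (+1,+4,-1), (-4,-5,+4), (-4,-1,-1), (+1,+2,-4), (+1,+4,-1) — a repeating cycle of length 4.
step 11: apply (-4,-5,+4) → (-15,-5,7)
step 12: apply (-4,-1,-1) → (-19,-6,6)
step 13: apply (+1,+2,-4) → (-18,-4,2)

(-18,-4,2)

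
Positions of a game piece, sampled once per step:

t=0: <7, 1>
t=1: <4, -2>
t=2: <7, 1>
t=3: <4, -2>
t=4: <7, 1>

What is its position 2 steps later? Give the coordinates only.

<7, 1>

The jumps are <-3, -3>, <+3, +3>, <-3, -3>, <+3, +3> — a geometric progression with ratio -1.
step 5: <7, 1> + <-3, -3> → <4, -2>
step 6: <4, -2> + <+3, +3> → <7, 1>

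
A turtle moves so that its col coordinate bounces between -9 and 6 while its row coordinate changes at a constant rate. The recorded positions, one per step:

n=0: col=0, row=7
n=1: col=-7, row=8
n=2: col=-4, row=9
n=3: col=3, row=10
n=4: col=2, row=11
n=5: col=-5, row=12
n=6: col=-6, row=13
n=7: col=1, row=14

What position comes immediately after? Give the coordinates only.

The col coordinate travels 7 per step and bounces off the walls at -9 and 6.
  step 8: 1 → 4
The row coordinate changes by +1 each step: at step 8 it is 15.

col=4, row=15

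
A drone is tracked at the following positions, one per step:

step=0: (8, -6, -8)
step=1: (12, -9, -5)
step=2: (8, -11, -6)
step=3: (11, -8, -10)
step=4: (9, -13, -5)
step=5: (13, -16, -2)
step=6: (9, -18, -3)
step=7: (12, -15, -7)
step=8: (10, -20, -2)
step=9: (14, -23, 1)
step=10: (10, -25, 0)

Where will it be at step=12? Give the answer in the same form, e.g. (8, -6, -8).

(11, -27, 1)

Differencing gives (+4, -3, +3), (-4, -2, -1), (+3, +3, -4), (-2, -5, +5), (+4, -3, +3), (-4, -2, -1), (+3, +3, -4), (-2, -5, +5), (+4, -3, +3), (-4, -2, -1). This is the pattern (+4, -3, +3), (-4, -2, -1), (+3, +3, -4), (-2, -5, +5) repeated.
step 11: apply (+3, +3, -4) → (13, -22, -4)
step 12: apply (-2, -5, +5) → (11, -27, 1)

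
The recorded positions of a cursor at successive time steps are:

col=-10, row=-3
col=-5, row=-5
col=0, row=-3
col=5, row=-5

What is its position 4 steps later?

col=25, row=-5

Col: linear, +5 per step → 25 at step 7.
Row: cycles through -3, -5 every 2 steps. Step 7 lands at position 1 of the cycle → -5.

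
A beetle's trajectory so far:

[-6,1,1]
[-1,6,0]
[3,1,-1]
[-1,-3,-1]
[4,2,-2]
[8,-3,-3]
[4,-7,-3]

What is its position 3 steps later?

[9,-11,-5]

Differencing gives [+5,+5,-1], [+4,-5,-1], [-4,-4,+0], [+5,+5,-1], [+4,-5,-1], [-4,-4,+0]. This is the pattern [+5,+5,-1], [+4,-5,-1], [-4,-4,+0] repeated.
step 7: apply [+5,+5,-1] → [9,-2,-4]
step 8: apply [+4,-5,-1] → [13,-7,-5]
step 9: apply [-4,-4,+0] → [9,-11,-5]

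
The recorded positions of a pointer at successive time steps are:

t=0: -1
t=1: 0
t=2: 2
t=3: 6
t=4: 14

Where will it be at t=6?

Step-to-step displacements: +1, +2, +4, +8; each is 2× the previous.
step 5: 14 + 16 → 30
step 6: 30 + 32 → 62

62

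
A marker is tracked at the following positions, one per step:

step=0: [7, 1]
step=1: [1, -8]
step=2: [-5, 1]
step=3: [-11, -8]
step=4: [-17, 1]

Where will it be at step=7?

[-35, -8]

First: linear, -6 per step → -35 at step 7.
Second: cycles through 1, -8 every 2 steps. Step 7 lands at position 1 of the cycle → -8.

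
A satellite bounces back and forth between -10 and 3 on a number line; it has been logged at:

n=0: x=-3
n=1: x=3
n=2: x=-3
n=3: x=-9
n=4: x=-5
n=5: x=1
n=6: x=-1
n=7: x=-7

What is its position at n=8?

x=-7

The value travels 6 per step and bounces off the walls at -10 and 3.
  step 8: -7 → -7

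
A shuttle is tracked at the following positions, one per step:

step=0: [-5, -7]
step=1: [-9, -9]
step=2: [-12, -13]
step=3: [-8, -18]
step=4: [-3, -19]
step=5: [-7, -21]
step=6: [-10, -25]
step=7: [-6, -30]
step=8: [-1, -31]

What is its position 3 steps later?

Differencing gives [-4, -2], [-3, -4], [+4, -5], [+5, -1], [-4, -2], [-3, -4], [+4, -5], [+5, -1]. This is the pattern [-4, -2], [-3, -4], [+4, -5], [+5, -1] repeated.
step 9: apply [-4, -2] → [-5, -33]
step 10: apply [-3, -4] → [-8, -37]
step 11: apply [+4, -5] → [-4, -42]

[-4, -42]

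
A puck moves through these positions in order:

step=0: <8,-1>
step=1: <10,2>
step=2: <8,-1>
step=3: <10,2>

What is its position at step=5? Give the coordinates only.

<10,2>

Consecutive displacements <+2,+3>, <-2,-3>, <+2,+3> scale by a factor of -1 each step.
step 4: <10,2> + <-2,-3> → <8,-1>
step 5: <8,-1> + <+2,+3> → <10,2>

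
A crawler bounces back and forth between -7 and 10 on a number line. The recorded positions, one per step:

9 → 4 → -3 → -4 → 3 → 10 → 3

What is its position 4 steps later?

The value travels 7 per step and bounces off the walls at -7 and 10.
  step 7: 3 → -4
  step 8: -4 → -3
  step 9: -3 → 4
  step 10: 4 → 9

9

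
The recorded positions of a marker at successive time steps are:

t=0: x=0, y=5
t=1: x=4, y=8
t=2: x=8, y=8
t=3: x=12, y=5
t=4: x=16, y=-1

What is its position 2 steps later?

Successive displacements: (+4, +3), (+4, +0), (+4, -3), (+4, -6) — each changes by (+0, -3).
step 5: x=16, y=-1 + (+4, -9) → x=20, y=-10
step 6: x=20, y=-10 + (+4, -12) → x=24, y=-22

x=24, y=-22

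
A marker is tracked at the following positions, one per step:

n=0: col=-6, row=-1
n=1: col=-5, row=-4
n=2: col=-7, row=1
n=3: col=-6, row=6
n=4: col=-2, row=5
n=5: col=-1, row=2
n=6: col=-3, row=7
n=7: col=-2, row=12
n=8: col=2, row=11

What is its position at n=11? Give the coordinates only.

The moves between consecutive positions are (+1, -3), (-2, +5), (+1, +5), (+4, -1), (+1, -3), (-2, +5), (+1, +5), (+4, -1); they repeat the 4-cycle [(+1, -3), (-2, +5), (+1, +5), (+4, -1)].
step 9: apply (+1, -3) → col=3, row=8
step 10: apply (-2, +5) → col=1, row=13
step 11: apply (+1, +5) → col=2, row=18

col=2, row=18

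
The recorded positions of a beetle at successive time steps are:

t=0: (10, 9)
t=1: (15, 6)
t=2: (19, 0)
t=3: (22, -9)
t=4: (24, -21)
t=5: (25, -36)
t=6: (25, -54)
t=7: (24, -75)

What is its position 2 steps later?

(19, -126)

First differences are (+5, -3), (+4, -6), (+3, -9), (+2, -12), (+1, -15), (+0, -18), (-1, -21); their common second difference is (-1, -3) (constant acceleration).
step 8: (24, -75) + (-2, -24) → (22, -99)
step 9: (22, -99) + (-3, -27) → (19, -126)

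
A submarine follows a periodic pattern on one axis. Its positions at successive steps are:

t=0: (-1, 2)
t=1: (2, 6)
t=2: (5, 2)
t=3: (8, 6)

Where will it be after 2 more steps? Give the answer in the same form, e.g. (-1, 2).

First: linear, +3 per step → 14 at step 5.
Second: cycles through 2, 6 every 2 steps. Step 5 lands at position 1 of the cycle → 6.

(14, 6)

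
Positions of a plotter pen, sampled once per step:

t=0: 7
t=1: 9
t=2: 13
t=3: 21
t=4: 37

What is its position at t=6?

133

Step-to-step displacements: +2, +4, +8, +16; each is 2× the previous.
step 5: 37 + 32 → 69
step 6: 69 + 64 → 133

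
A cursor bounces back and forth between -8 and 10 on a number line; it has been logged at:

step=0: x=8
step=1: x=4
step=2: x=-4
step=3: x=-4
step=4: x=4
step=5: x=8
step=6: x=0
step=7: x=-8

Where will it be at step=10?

x=4

The value reflects between -8 and 10, moving 8 per step.
  step 8: -8 → 0
  step 9: 0 → 8
  step 10: 8 → 4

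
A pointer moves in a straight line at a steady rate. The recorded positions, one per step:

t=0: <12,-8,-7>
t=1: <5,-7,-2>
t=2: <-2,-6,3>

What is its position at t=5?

The position changes by <-7,+1,+5> every step.
step 3: <-2,-6,3> + <-7,+1,+5> → <-9,-5,8>
step 4: <-9,-5,8> + <-7,+1,+5> → <-16,-4,13>
step 5: <-16,-4,13> + <-7,+1,+5> → <-23,-3,18>

<-23,-3,18>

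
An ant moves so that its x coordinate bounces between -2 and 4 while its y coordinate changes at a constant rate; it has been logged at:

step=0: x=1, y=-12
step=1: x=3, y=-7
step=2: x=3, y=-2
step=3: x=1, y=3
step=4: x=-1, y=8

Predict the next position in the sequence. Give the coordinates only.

x=-1, y=13

The x coordinate travels 2 per step and bounces off the walls at -2 and 4.
  step 5: -1 → -1
The y coordinate changes by +5 each step: at step 5 it is 13.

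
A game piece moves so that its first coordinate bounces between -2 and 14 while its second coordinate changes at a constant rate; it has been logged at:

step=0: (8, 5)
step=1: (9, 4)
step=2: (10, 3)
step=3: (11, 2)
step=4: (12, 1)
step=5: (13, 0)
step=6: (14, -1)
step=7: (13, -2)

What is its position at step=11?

The first coordinate reflects between -2 and 14, moving 1 per step.
  step 8: 13 → 12
  step 9: 12 → 11
  step 10: 11 → 10
  step 11: 10 → 9
The second coordinate changes by -1 each step: at step 11 it is -6.

(9, -6)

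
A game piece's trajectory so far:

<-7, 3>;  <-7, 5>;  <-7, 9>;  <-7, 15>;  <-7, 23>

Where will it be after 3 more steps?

<-7, 59>

Successive displacements: <+0, +2>, <+0, +4>, <+0, +6>, <+0, +8> — each changes by <+0, +2>.
step 5: <-7, 23> + <+0, +10> → <-7, 33>
step 6: <-7, 33> + <+0, +12> → <-7, 45>
step 7: <-7, 45> + <+0, +14> → <-7, 59>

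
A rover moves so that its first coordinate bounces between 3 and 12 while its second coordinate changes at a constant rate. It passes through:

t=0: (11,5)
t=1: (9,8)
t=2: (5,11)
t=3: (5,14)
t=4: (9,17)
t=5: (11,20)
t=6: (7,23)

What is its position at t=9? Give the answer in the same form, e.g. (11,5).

(11,32)

The first coordinate reflects between 3 and 12, moving 4 per step.
  step 7: 7 → 3
  step 8: 3 → 7
  step 9: 7 → 11
The second coordinate changes by +3 each step: at step 9 it is 32.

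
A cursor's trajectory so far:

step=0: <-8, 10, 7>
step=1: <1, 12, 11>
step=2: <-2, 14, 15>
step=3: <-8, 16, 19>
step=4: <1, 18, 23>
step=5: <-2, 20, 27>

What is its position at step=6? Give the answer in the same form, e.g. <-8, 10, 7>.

First: cycles through -8, 1, -2 every 3 steps. Step 6 lands at position 0 of the cycle → -8.
Second: linear, +2 per step → 22 at step 6.
Third: linear, +4 per step → 31 at step 6.

<-8, 22, 31>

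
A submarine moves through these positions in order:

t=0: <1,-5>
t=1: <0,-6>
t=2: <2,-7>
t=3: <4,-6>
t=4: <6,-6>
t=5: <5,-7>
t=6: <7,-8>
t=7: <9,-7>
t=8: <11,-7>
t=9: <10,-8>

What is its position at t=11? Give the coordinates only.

Step-to-step displacements: <-1,-1>, <+2,-1>, <+2,+1>, <+2,+0>, <-1,-1>, <+2,-1>, <+2,+1>, <+2,+0>, <-1,-1> — a repeating cycle of length 4.
step 10: apply <+2,-1> → <12,-9>
step 11: apply <+2,+1> → <14,-8>

<14,-8>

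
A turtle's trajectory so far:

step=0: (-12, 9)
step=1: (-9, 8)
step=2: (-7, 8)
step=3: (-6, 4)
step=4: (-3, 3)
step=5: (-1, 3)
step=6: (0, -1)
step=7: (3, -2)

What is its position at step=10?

Differencing gives (+3, -1), (+2, +0), (+1, -4), (+3, -1), (+2, +0), (+1, -4), (+3, -1). This is the pattern (+3, -1), (+2, +0), (+1, -4) repeated.
step 8: apply (+2, +0) → (5, -2)
step 9: apply (+1, -4) → (6, -6)
step 10: apply (+3, -1) → (9, -7)

(9, -7)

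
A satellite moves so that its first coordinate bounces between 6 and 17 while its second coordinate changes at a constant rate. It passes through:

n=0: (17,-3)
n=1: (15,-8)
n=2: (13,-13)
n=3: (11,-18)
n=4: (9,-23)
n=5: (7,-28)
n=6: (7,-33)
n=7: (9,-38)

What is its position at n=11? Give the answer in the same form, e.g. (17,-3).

The first coordinate travels 2 per step and bounces off the walls at 6 and 17.
  step 8: 9 → 11
  step 9: 11 → 13
  step 10: 13 → 15
  step 11: 15 → 17
The second coordinate changes by -5 each step: at step 11 it is -58.

(17,-58)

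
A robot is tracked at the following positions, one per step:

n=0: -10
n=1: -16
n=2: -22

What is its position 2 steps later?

-34

Constant displacement of -6 per step.
step 3: -22 − 6 → -28
step 4: -28 − 6 → -34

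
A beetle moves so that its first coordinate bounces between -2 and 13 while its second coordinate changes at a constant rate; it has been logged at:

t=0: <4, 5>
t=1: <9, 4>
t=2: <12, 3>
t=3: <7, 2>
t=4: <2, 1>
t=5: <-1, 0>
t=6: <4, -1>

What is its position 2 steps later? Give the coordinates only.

<12, -3>

The first coordinate travels 5 per step and bounces off the walls at -2 and 13.
  step 7: 4 → 9
  step 8: 9 → 12
The second coordinate changes by -1 each step: at step 8 it is -3.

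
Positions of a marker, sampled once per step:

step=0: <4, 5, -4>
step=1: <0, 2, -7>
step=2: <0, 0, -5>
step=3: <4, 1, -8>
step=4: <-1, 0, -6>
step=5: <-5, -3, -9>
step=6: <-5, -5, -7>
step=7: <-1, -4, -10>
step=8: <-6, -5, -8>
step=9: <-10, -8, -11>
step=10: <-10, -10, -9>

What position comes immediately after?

Step-to-step displacements: <-4, -3, -3>, <+0, -2, +2>, <+4, +1, -3>, <-5, -1, +2>, <-4, -3, -3>, <+0, -2, +2>, <+4, +1, -3>, <-5, -1, +2>, <-4, -3, -3>, <+0, -2, +2> — a repeating cycle of length 4.
step 11: apply <+4, +1, -3> → <-6, -9, -12>

<-6, -9, -12>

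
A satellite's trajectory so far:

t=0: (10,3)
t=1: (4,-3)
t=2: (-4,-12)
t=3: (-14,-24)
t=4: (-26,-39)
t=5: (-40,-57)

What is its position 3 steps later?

Successive displacements: (-6,-6), (-8,-9), (-10,-12), (-12,-15), (-14,-18) — each changes by (-2,-3).
step 6: (-40,-57) + (-16,-21) → (-56,-78)
step 7: (-56,-78) + (-18,-24) → (-74,-102)
step 8: (-74,-102) + (-20,-27) → (-94,-129)

(-94,-129)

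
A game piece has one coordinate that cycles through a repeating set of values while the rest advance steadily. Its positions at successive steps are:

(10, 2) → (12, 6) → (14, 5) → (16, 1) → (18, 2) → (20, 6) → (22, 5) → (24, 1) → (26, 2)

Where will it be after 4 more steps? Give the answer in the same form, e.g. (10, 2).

The first coordinate changes by +2 each step, so at step 12 it is 10 + 12·(2) = 34.
The second coordinate repeats the cycle [2, 6, 5, 1] with period 4; step 12 mod 4 = 0, giving 2.

(34, 2)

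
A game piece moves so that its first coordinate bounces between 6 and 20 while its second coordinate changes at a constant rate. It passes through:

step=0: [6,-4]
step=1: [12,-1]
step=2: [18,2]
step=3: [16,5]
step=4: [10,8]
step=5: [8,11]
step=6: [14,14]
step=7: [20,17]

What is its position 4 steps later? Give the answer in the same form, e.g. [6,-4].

[16,29]

The first coordinate travels 6 per step and bounces off the walls at 6 and 20.
  step 8: 20 → 14
  step 9: 14 → 8
  step 10: 8 → 10
  step 11: 10 → 16
The second coordinate changes by +3 each step: at step 11 it is 29.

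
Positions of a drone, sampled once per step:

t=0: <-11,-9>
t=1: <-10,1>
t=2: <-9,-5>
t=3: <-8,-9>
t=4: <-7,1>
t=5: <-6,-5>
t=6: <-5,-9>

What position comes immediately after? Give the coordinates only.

<-4,1>

First: linear, +1 per step → -4 at step 7.
Second: cycles through -9, 1, -5 every 3 steps. Step 7 lands at position 1 of the cycle → 1.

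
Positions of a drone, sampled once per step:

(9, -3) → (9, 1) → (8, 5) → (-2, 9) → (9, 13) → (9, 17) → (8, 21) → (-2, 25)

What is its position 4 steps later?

First: cycles through 9, 9, 8, -2 every 4 steps. Step 11 lands at position 3 of the cycle → -2.
Second: linear, +4 per step → 41 at step 11.

(-2, 41)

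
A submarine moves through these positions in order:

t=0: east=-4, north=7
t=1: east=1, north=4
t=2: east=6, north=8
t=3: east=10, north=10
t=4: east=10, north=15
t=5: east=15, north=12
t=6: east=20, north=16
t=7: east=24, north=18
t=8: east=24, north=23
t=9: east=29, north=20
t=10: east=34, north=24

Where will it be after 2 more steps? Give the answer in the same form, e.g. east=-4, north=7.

Differencing gives (+5,-3), (+5,+4), (+4,+2), (+0,+5), (+5,-3), (+5,+4), (+4,+2), (+0,+5), (+5,-3), (+5,+4). This is the pattern (+5,-3), (+5,+4), (+4,+2), (+0,+5) repeated.
step 11: apply (+4,+2) → east=38, north=26
step 12: apply (+0,+5) → east=38, north=31

east=38, north=31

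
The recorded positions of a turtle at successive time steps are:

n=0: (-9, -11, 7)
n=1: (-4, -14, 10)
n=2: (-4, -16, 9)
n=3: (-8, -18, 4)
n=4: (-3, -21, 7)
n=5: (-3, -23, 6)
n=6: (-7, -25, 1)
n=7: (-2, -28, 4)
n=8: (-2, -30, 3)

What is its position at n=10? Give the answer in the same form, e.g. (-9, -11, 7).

(-1, -35, 1)

Step-to-step displacements: (+5, -3, +3), (+0, -2, -1), (-4, -2, -5), (+5, -3, +3), (+0, -2, -1), (-4, -2, -5), (+5, -3, +3), (+0, -2, -1) — a repeating cycle of length 3.
step 9: apply (-4, -2, -5) → (-6, -32, -2)
step 10: apply (+5, -3, +3) → (-1, -35, 1)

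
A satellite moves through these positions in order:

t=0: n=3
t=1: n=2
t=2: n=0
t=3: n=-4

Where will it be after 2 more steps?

n=-28

Consecutive displacements -1, -2, -4 scale by a factor of 2 each step.
step 4: -4 − 8 → n=-12
step 5: -12 − 16 → n=-28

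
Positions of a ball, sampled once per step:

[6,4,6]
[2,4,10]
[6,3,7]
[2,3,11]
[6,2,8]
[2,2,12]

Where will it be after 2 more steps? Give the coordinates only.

The moves between consecutive positions are [-4,+0,+4], [+4,-1,-3], [-4,+0,+4], [+4,-1,-3], [-4,+0,+4]; they repeat the 2-cycle [[-4,+0,+4], [+4,-1,-3]].
step 6: apply [+4,-1,-3] → [6,1,9]
step 7: apply [-4,+0,+4] → [2,1,13]

[2,1,13]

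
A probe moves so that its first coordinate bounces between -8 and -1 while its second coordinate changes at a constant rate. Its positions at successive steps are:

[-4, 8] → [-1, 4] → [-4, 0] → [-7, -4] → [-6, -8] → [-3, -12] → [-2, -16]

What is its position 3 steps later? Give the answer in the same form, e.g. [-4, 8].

[-5, -28]

The first coordinate reflects between -8 and -1, moving 3 per step.
  step 7: -2 → -5
  step 8: -5 → -8
  step 9: -8 → -5
The second coordinate changes by -4 each step: at step 9 it is -28.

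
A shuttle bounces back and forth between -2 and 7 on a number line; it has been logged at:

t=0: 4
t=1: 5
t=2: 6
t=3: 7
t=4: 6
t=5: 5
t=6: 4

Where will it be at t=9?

1

The value travels 1 per step and bounces off the walls at -2 and 7.
  step 7: 4 → 3
  step 8: 3 → 2
  step 9: 2 → 1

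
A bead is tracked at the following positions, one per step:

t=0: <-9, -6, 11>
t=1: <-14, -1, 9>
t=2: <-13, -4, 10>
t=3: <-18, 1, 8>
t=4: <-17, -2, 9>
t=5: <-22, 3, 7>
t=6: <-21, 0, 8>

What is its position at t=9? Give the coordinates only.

<-30, 7, 5>

The moves between consecutive positions are <-5, +5, -2>, <+1, -3, +1>, <-5, +5, -2>, <+1, -3, +1>, <-5, +5, -2>, <+1, -3, +1>; they repeat the 2-cycle [<-5, +5, -2>, <+1, -3, +1>].
step 7: apply <-5, +5, -2> → <-26, 5, 6>
step 8: apply <+1, -3, +1> → <-25, 2, 7>
step 9: apply <-5, +5, -2> → <-30, 7, 5>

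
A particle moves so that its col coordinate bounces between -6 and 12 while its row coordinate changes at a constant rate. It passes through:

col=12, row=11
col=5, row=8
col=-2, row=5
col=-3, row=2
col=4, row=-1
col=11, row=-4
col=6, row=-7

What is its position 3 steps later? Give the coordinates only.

The col coordinate travels 7 per step and bounces off the walls at -6 and 12.
  step 7: 6 → -1
  step 8: -1 → -4
  step 9: -4 → 3
The row coordinate changes by -3 each step: at step 9 it is -16.

col=3, row=-16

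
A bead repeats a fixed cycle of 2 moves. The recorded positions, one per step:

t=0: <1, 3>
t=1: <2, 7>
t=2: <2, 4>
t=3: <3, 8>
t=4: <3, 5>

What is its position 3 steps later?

The moves between consecutive positions are <+1, +4>, <+0, -3>, <+1, +4>, <+0, -3>; they repeat the 2-cycle [<+1, +4>, <+0, -3>].
step 5: apply <+1, +4> → <4, 9>
step 6: apply <+0, -3> → <4, 6>
step 7: apply <+1, +4> → <5, 10>

<5, 10>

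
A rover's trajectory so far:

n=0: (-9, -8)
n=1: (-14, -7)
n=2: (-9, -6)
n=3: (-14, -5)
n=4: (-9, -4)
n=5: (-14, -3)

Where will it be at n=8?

Differencing gives (-5, +1), (+5, +1), (-5, +1), (+5, +1), (-5, +1). This is the pattern (-5, +1), (+5, +1) repeated.
step 6: apply (+5, +1) → (-9, -2)
step 7: apply (-5, +1) → (-14, -1)
step 8: apply (+5, +1) → (-9, 0)

(-9, 0)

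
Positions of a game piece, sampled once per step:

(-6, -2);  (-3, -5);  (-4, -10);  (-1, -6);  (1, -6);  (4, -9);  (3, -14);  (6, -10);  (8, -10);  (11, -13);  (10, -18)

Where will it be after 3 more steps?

(18, -17)

Step-to-step displacements: (+3, -3), (-1, -5), (+3, +4), (+2, +0), (+3, -3), (-1, -5), (+3, +4), (+2, +0), (+3, -3), (-1, -5) — a repeating cycle of length 4.
step 11: apply (+3, +4) → (13, -14)
step 12: apply (+2, +0) → (15, -14)
step 13: apply (+3, -3) → (18, -17)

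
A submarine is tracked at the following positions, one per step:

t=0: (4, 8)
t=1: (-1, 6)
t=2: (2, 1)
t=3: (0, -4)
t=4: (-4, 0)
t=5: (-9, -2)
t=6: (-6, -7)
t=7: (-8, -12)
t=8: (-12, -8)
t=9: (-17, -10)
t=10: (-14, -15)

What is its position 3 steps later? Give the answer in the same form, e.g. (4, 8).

The moves between consecutive positions are (-5, -2), (+3, -5), (-2, -5), (-4, +4), (-5, -2), (+3, -5), (-2, -5), (-4, +4), (-5, -2), (+3, -5); they repeat the 4-cycle [(-5, -2), (+3, -5), (-2, -5), (-4, +4)].
step 11: apply (-2, -5) → (-16, -20)
step 12: apply (-4, +4) → (-20, -16)
step 13: apply (-5, -2) → (-25, -18)

(-25, -18)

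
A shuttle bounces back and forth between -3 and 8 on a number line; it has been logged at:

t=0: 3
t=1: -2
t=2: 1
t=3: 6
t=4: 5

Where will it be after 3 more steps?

The value travels 5 per step and bounces off the walls at -3 and 8.
  step 5: 5 → 0
  step 6: 0 → -1
  step 7: -1 → 4

4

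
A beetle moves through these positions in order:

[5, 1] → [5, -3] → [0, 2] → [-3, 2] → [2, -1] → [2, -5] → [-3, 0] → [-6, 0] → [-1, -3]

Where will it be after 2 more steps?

The moves between consecutive positions are [+0, -4], [-5, +5], [-3, +0], [+5, -3], [+0, -4], [-5, +5], [-3, +0], [+5, -3]; they repeat the 4-cycle [[+0, -4], [-5, +5], [-3, +0], [+5, -3]].
step 9: apply [+0, -4] → [-1, -7]
step 10: apply [-5, +5] → [-6, -2]

[-6, -2]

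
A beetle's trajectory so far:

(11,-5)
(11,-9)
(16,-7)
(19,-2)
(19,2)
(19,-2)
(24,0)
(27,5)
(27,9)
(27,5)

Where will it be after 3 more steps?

(35,16)

Step-to-step displacements: (+0,-4), (+5,+2), (+3,+5), (+0,+4), (+0,-4), (+5,+2), (+3,+5), (+0,+4), (+0,-4) — a repeating cycle of length 4.
step 10: apply (+5,+2) → (32,7)
step 11: apply (+3,+5) → (35,12)
step 12: apply (+0,+4) → (35,16)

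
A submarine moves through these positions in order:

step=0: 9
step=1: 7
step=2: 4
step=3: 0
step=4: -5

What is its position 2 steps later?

First differences are -2, -3, -4, -5; their common second difference is -1 (constant acceleration).
step 5: -5 − 6 → -11
step 6: -11 − 7 → -18

-18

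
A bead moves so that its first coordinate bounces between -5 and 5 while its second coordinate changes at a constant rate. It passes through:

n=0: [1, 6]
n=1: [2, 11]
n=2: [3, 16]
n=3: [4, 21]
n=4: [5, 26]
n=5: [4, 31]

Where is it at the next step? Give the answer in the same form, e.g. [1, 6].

[3, 36]

The first coordinate travels 1 per step and bounces off the walls at -5 and 5.
  step 6: 4 → 3
The second coordinate changes by +5 each step: at step 6 it is 36.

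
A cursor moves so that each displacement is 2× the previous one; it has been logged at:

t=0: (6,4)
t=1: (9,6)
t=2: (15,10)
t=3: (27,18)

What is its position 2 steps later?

Step-to-step displacements: (+3,+2), (+6,+4), (+12,+8); each is 2× the previous.
step 4: (27,18) + (+24,+16) → (51,34)
step 5: (51,34) + (+48,+32) → (99,66)

(99,66)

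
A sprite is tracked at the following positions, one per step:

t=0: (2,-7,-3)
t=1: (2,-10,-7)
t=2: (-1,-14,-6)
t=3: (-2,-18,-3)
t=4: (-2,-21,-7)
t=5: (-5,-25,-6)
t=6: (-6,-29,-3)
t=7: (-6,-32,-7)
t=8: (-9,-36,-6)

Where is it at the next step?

(-10,-40,-3)

Differencing gives (+0,-3,-4), (-3,-4,+1), (-1,-4,+3), (+0,-3,-4), (-3,-4,+1), (-1,-4,+3), (+0,-3,-4), (-3,-4,+1). This is the pattern (+0,-3,-4), (-3,-4,+1), (-1,-4,+3) repeated.
step 9: apply (-1,-4,+3) → (-10,-40,-3)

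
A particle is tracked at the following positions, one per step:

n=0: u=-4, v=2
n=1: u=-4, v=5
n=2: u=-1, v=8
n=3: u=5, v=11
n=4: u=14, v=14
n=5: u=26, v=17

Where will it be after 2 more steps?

First differences are (+0,+3), (+3,+3), (+6,+3), (+9,+3), (+12,+3); their common second difference is (+3,+0) (constant acceleration).
step 6: u=26, v=17 + (+15,+3) → u=41, v=20
step 7: u=41, v=20 + (+18,+3) → u=59, v=23

u=59, v=23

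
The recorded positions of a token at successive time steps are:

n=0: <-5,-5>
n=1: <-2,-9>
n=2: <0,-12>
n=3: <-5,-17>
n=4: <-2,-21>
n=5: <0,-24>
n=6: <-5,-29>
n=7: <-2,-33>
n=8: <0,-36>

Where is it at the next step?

<-5,-41>

Differencing gives <+3,-4>, <+2,-3>, <-5,-5>, <+3,-4>, <+2,-3>, <-5,-5>, <+3,-4>, <+2,-3>. This is the pattern <+3,-4>, <+2,-3>, <-5,-5> repeated.
step 9: apply <-5,-5> → <-5,-41>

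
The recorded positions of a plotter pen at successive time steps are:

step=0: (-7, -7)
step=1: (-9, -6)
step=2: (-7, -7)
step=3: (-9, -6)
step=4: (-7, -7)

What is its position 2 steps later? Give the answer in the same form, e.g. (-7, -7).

(-7, -7)

Consecutive displacements (-2, +1), (+2, -1), (-2, +1), (+2, -1) scale by a factor of -1 each step.
step 5: (-7, -7) + (-2, +1) → (-9, -6)
step 6: (-9, -6) + (+2, -1) → (-7, -7)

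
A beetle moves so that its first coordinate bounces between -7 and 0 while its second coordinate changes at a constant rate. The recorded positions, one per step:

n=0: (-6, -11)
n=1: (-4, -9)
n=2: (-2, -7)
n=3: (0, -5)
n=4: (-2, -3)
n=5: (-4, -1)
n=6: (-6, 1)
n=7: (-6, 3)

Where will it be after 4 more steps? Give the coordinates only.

(-2, 11)

The first coordinate travels 2 per step and bounces off the walls at -7 and 0.
  step 8: -6 → -4
  step 9: -4 → -2
  step 10: -2 → 0
  step 11: 0 → -2
The second coordinate changes by +2 each step: at step 11 it is 11.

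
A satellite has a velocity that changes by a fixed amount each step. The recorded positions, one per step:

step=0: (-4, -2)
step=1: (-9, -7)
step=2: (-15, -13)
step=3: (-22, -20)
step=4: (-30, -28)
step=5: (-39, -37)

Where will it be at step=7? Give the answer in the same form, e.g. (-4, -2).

First differences are (-5, -5), (-6, -6), (-7, -7), (-8, -8), (-9, -9); their common second difference is (-1, -1) (constant acceleration).
step 6: (-39, -37) + (-10, -10) → (-49, -47)
step 7: (-49, -47) + (-11, -11) → (-60, -58)

(-60, -58)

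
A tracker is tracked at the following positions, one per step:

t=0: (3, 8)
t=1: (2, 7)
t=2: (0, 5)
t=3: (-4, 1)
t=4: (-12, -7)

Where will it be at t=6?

Step-to-step displacements: (-1, -1), (-2, -2), (-4, -4), (-8, -8); each is 2× the previous.
step 5: (-12, -7) + (-16, -16) → (-28, -23)
step 6: (-28, -23) + (-32, -32) → (-60, -55)

(-60, -55)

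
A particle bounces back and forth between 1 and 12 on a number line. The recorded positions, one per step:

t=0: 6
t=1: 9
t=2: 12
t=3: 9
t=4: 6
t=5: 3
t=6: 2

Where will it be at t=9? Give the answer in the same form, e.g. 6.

The value reflects between 1 and 12, moving 3 per step.
  step 7: 2 → 5
  step 8: 5 → 8
  step 9: 8 → 11

11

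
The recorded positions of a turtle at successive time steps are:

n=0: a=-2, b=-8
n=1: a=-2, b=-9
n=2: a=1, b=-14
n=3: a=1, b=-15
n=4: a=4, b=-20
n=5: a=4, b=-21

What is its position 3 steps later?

The moves between consecutive positions are (+0, -1), (+3, -5), (+0, -1), (+3, -5), (+0, -1); they repeat the 2-cycle [(+0, -1), (+3, -5)].
step 6: apply (+3, -5) → a=7, b=-26
step 7: apply (+0, -1) → a=7, b=-27
step 8: apply (+3, -5) → a=10, b=-32

a=10, b=-32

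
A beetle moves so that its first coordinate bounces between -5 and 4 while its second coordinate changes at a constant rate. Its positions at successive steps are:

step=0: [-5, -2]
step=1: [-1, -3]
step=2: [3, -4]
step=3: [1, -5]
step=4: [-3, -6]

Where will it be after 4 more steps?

[-1, -10]

The first coordinate reflects between -5 and 4, moving 4 per step.
  step 5: -3 → -3
  step 6: -3 → 1
  step 7: 1 → 3
  step 8: 3 → -1
The second coordinate changes by -1 each step: at step 8 it is -10.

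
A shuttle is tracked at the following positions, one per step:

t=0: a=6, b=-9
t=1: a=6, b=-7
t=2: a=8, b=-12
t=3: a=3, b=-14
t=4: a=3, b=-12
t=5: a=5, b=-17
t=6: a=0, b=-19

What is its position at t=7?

a=0, b=-17

Differencing gives (+0, +2), (+2, -5), (-5, -2), (+0, +2), (+2, -5), (-5, -2). This is the pattern (+0, +2), (+2, -5), (-5, -2) repeated.
step 7: apply (+0, +2) → a=0, b=-17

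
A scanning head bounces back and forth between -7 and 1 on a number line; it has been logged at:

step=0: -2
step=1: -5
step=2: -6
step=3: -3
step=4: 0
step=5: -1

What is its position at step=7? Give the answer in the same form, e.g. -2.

-7

The value reflects between -7 and 1, moving 3 per step.
  step 6: -1 → -4
  step 7: -4 → -7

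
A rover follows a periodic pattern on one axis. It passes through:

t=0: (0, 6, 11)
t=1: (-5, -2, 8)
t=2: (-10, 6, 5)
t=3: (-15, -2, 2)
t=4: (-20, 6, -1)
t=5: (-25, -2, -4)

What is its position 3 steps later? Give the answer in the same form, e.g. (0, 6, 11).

(-40, 6, -13)

First: linear, -5 per step → -40 at step 8.
Second: cycles through 6, -2 every 2 steps. Step 8 lands at position 0 of the cycle → 6.
Third: linear, -3 per step → -13 at step 8.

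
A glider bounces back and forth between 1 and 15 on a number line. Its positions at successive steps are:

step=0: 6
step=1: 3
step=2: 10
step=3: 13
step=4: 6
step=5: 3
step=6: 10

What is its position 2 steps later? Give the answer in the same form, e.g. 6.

The value travels 7 per step and bounces off the walls at 1 and 15.
  step 7: 10 → 13
  step 8: 13 → 6

6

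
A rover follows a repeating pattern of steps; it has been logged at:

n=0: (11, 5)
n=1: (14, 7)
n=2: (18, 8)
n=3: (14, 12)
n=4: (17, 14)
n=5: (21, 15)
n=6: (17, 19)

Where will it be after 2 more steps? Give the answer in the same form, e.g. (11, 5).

(24, 22)

The moves between consecutive positions are (+3, +2), (+4, +1), (-4, +4), (+3, +2), (+4, +1), (-4, +4); they repeat the 3-cycle [(+3, +2), (+4, +1), (-4, +4)].
step 7: apply (+3, +2) → (20, 21)
step 8: apply (+4, +1) → (24, 22)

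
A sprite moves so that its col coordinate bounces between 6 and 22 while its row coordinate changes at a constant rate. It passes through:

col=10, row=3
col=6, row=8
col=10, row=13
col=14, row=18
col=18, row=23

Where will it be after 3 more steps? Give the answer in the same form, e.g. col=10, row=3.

The col coordinate reflects between 6 and 22, moving 4 per step.
  step 5: 18 → 22
  step 6: 22 → 18
  step 7: 18 → 14
The row coordinate changes by +5 each step: at step 7 it is 38.

col=14, row=38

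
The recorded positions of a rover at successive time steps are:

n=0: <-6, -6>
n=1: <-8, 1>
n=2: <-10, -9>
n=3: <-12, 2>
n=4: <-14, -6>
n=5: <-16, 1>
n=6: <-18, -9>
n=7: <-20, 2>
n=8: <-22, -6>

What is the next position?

<-24, 1>

The first coordinate changes by -2 each step, so at step 9 it is -6 + 9·(-2) = -24.
The second coordinate repeats the cycle [-6, 1, -9, 2] with period 4; step 9 mod 4 = 1, giving 1.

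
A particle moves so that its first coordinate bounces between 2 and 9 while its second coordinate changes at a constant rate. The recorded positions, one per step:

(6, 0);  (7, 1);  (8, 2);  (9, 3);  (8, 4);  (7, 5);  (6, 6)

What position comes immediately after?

(5, 7)

The first coordinate travels 1 per step and bounces off the walls at 2 and 9.
  step 7: 6 → 5
The second coordinate changes by +1 each step: at step 7 it is 7.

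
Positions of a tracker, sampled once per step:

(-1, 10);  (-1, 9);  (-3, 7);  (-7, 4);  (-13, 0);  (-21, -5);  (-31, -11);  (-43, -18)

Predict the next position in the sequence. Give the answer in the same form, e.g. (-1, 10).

Successive displacements: (+0, -1), (-2, -2), (-4, -3), (-6, -4), (-8, -5), (-10, -6), (-12, -7) — each changes by (-2, -1).
step 8: (-43, -18) + (-14, -8) → (-57, -26)

(-57, -26)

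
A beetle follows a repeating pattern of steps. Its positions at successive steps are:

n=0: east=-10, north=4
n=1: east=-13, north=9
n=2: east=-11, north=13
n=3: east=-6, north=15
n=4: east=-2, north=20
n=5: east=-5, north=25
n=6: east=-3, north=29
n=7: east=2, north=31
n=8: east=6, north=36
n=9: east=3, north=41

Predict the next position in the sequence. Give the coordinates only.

east=5, north=45

Step-to-step displacements: (-3,+5), (+2,+4), (+5,+2), (+4,+5), (-3,+5), (+2,+4), (+5,+2), (+4,+5), (-3,+5) — a repeating cycle of length 4.
step 10: apply (+2,+4) → east=5, north=45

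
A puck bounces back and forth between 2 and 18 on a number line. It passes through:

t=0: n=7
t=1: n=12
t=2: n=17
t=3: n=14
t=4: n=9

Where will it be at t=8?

The value reflects between 2 and 18, moving 5 per step.
  step 5: 9 → 4
  step 6: 4 → 5
  step 7: 5 → 10
  step 8: 10 → 15

n=15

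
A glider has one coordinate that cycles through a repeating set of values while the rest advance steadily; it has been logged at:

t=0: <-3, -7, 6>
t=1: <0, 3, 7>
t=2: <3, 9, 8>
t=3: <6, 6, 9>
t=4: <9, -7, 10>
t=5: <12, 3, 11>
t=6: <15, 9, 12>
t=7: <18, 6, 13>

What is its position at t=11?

The first coordinate changes by +3 each step, so at step 11 it is -3 + 11·(3) = 30.
The second coordinate repeats the cycle [-7, 3, 9, 6] with period 4; step 11 mod 4 = 3, giving 6.
The third coordinate changes by +1 each step, so at step 11 it is 6 + 11·(1) = 17.

<30, 6, 17>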